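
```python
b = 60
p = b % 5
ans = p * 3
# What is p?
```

Answer: 0

Derivation:
Trace (tracking p):
b = 60  # -> b = 60
p = b % 5  # -> p = 0
ans = p * 3  # -> ans = 0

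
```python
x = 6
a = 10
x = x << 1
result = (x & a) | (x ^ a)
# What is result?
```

Trace (tracking result):
x = 6  # -> x = 6
a = 10  # -> a = 10
x = x << 1  # -> x = 12
result = x & a | x ^ a  # -> result = 14

Answer: 14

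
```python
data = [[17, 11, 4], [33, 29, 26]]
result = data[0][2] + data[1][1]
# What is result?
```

Trace (tracking result):
data = [[17, 11, 4], [33, 29, 26]]  # -> data = [[17, 11, 4], [33, 29, 26]]
result = data[0][2] + data[1][1]  # -> result = 33

Answer: 33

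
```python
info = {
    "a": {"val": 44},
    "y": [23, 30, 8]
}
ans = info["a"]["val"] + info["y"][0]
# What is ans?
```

Trace (tracking ans):
info = {'a': {'val': 44}, 'y': [23, 30, 8]}  # -> info = {'a': {'val': 44}, 'y': [23, 30, 8]}
ans = info['a']['val'] + info['y'][0]  # -> ans = 67

Answer: 67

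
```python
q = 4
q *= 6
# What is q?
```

Answer: 24

Derivation:
Trace (tracking q):
q = 4  # -> q = 4
q *= 6  # -> q = 24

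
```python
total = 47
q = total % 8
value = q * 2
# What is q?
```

Answer: 7

Derivation:
Trace (tracking q):
total = 47  # -> total = 47
q = total % 8  # -> q = 7
value = q * 2  # -> value = 14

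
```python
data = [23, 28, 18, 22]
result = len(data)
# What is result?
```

Answer: 4

Derivation:
Trace (tracking result):
data = [23, 28, 18, 22]  # -> data = [23, 28, 18, 22]
result = len(data)  # -> result = 4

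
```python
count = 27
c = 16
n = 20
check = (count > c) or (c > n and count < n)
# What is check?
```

Trace (tracking check):
count = 27  # -> count = 27
c = 16  # -> c = 16
n = 20  # -> n = 20
check = count > c or (c > n and count < n)  # -> check = True

Answer: True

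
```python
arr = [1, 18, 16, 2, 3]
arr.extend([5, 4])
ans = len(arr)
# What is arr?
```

Answer: [1, 18, 16, 2, 3, 5, 4]

Derivation:
Trace (tracking arr):
arr = [1, 18, 16, 2, 3]  # -> arr = [1, 18, 16, 2, 3]
arr.extend([5, 4])  # -> arr = [1, 18, 16, 2, 3, 5, 4]
ans = len(arr)  # -> ans = 7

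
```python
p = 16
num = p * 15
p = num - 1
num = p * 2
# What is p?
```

Answer: 239

Derivation:
Trace (tracking p):
p = 16  # -> p = 16
num = p * 15  # -> num = 240
p = num - 1  # -> p = 239
num = p * 2  # -> num = 478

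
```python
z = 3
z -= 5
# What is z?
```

Answer: -2

Derivation:
Trace (tracking z):
z = 3  # -> z = 3
z -= 5  # -> z = -2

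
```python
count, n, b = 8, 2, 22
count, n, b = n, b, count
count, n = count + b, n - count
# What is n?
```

Answer: 20

Derivation:
Trace (tracking n):
count, n, b = (8, 2, 22)  # -> count = 8, n = 2, b = 22
count, n, b = (n, b, count)  # -> count = 2, n = 22, b = 8
count, n = (count + b, n - count)  # -> count = 10, n = 20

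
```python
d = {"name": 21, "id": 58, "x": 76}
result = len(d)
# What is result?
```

Trace (tracking result):
d = {'name': 21, 'id': 58, 'x': 76}  # -> d = {'name': 21, 'id': 58, 'x': 76}
result = len(d)  # -> result = 3

Answer: 3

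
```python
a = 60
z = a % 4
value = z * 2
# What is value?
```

Answer: 0

Derivation:
Trace (tracking value):
a = 60  # -> a = 60
z = a % 4  # -> z = 0
value = z * 2  # -> value = 0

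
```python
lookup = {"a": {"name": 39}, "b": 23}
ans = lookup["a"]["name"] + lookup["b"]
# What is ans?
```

Answer: 62

Derivation:
Trace (tracking ans):
lookup = {'a': {'name': 39}, 'b': 23}  # -> lookup = {'a': {'name': 39}, 'b': 23}
ans = lookup['a']['name'] + lookup['b']  # -> ans = 62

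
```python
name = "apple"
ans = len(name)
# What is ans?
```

Answer: 5

Derivation:
Trace (tracking ans):
name = 'apple'  # -> name = 'apple'
ans = len(name)  # -> ans = 5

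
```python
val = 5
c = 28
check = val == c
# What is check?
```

Trace (tracking check):
val = 5  # -> val = 5
c = 28  # -> c = 28
check = val == c  # -> check = False

Answer: False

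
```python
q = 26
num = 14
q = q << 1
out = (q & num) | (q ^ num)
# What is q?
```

Trace (tracking q):
q = 26  # -> q = 26
num = 14  # -> num = 14
q = q << 1  # -> q = 52
out = q & num | q ^ num  # -> out = 62

Answer: 52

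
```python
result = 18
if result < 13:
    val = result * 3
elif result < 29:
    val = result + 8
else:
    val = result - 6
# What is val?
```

Trace (tracking val):
result = 18  # -> result = 18
if result < 13:  # condition is False
elif result < 29:  # condition is True
    val = result + 8  # -> val = 26

Answer: 26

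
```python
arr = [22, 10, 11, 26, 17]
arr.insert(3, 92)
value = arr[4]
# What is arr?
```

Trace (tracking arr):
arr = [22, 10, 11, 26, 17]  # -> arr = [22, 10, 11, 26, 17]
arr.insert(3, 92)  # -> arr = [22, 10, 11, 92, 26, 17]
value = arr[4]  # -> value = 26

Answer: [22, 10, 11, 92, 26, 17]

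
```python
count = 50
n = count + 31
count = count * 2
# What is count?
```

Answer: 100

Derivation:
Trace (tracking count):
count = 50  # -> count = 50
n = count + 31  # -> n = 81
count = count * 2  # -> count = 100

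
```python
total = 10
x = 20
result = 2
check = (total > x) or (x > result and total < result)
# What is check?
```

Trace (tracking check):
total = 10  # -> total = 10
x = 20  # -> x = 20
result = 2  # -> result = 2
check = total > x or (x > result and total < result)  # -> check = False

Answer: False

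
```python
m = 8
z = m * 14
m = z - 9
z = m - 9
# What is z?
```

Trace (tracking z):
m = 8  # -> m = 8
z = m * 14  # -> z = 112
m = z - 9  # -> m = 103
z = m - 9  # -> z = 94

Answer: 94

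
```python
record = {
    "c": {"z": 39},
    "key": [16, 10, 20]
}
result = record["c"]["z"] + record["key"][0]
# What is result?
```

Answer: 55

Derivation:
Trace (tracking result):
record = {'c': {'z': 39}, 'key': [16, 10, 20]}  # -> record = {'c': {'z': 39}, 'key': [16, 10, 20]}
result = record['c']['z'] + record['key'][0]  # -> result = 55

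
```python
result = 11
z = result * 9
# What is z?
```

Answer: 99

Derivation:
Trace (tracking z):
result = 11  # -> result = 11
z = result * 9  # -> z = 99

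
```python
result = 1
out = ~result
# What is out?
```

Trace (tracking out):
result = 1  # -> result = 1
out = ~result  # -> out = -2

Answer: -2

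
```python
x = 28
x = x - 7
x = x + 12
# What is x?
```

Answer: 33

Derivation:
Trace (tracking x):
x = 28  # -> x = 28
x = x - 7  # -> x = 21
x = x + 12  # -> x = 33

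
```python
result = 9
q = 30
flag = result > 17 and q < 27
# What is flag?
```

Trace (tracking flag):
result = 9  # -> result = 9
q = 30  # -> q = 30
flag = result > 17 and q < 27  # -> flag = False

Answer: False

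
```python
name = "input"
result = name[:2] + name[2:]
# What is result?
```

Trace (tracking result):
name = 'input'  # -> name = 'input'
result = name[:2] + name[2:]  # -> result = 'input'

Answer: 'input'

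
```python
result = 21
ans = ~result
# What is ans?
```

Answer: -22

Derivation:
Trace (tracking ans):
result = 21  # -> result = 21
ans = ~result  # -> ans = -22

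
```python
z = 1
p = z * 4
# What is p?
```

Trace (tracking p):
z = 1  # -> z = 1
p = z * 4  # -> p = 4

Answer: 4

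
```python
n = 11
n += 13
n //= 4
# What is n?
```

Trace (tracking n):
n = 11  # -> n = 11
n += 13  # -> n = 24
n //= 4  # -> n = 6

Answer: 6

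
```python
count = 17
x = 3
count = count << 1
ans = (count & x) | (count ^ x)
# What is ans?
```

Answer: 35

Derivation:
Trace (tracking ans):
count = 17  # -> count = 17
x = 3  # -> x = 3
count = count << 1  # -> count = 34
ans = count & x | count ^ x  # -> ans = 35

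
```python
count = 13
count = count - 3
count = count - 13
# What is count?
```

Answer: -3

Derivation:
Trace (tracking count):
count = 13  # -> count = 13
count = count - 3  # -> count = 10
count = count - 13  # -> count = -3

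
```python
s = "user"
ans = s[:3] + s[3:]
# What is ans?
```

Answer: 'user'

Derivation:
Trace (tracking ans):
s = 'user'  # -> s = 'user'
ans = s[:3] + s[3:]  # -> ans = 'user'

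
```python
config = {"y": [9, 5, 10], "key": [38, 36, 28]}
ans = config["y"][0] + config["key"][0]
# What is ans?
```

Trace (tracking ans):
config = {'y': [9, 5, 10], 'key': [38, 36, 28]}  # -> config = {'y': [9, 5, 10], 'key': [38, 36, 28]}
ans = config['y'][0] + config['key'][0]  # -> ans = 47

Answer: 47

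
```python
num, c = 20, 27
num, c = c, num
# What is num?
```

Trace (tracking num):
num, c = (20, 27)  # -> num = 20, c = 27
num, c = (c, num)  # -> num = 27, c = 20

Answer: 27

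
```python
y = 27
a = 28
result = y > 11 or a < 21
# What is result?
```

Answer: True

Derivation:
Trace (tracking result):
y = 27  # -> y = 27
a = 28  # -> a = 28
result = y > 11 or a < 21  # -> result = True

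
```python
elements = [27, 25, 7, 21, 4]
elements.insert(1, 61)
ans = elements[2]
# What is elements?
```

Trace (tracking elements):
elements = [27, 25, 7, 21, 4]  # -> elements = [27, 25, 7, 21, 4]
elements.insert(1, 61)  # -> elements = [27, 61, 25, 7, 21, 4]
ans = elements[2]  # -> ans = 25

Answer: [27, 61, 25, 7, 21, 4]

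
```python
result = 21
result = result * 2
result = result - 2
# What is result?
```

Trace (tracking result):
result = 21  # -> result = 21
result = result * 2  # -> result = 42
result = result - 2  # -> result = 40

Answer: 40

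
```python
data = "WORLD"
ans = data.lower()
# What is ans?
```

Answer: 'world'

Derivation:
Trace (tracking ans):
data = 'WORLD'  # -> data = 'WORLD'
ans = data.lower()  # -> ans = 'world'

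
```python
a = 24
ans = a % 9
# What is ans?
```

Trace (tracking ans):
a = 24  # -> a = 24
ans = a % 9  # -> ans = 6

Answer: 6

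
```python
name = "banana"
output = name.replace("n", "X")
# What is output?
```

Answer: 'baXaXa'

Derivation:
Trace (tracking output):
name = 'banana'  # -> name = 'banana'
output = name.replace('n', 'X')  # -> output = 'baXaXa'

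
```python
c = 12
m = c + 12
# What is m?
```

Answer: 24

Derivation:
Trace (tracking m):
c = 12  # -> c = 12
m = c + 12  # -> m = 24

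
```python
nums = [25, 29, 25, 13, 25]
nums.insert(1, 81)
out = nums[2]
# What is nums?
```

Trace (tracking nums):
nums = [25, 29, 25, 13, 25]  # -> nums = [25, 29, 25, 13, 25]
nums.insert(1, 81)  # -> nums = [25, 81, 29, 25, 13, 25]
out = nums[2]  # -> out = 29

Answer: [25, 81, 29, 25, 13, 25]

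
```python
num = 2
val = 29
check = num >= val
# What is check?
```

Trace (tracking check):
num = 2  # -> num = 2
val = 29  # -> val = 29
check = num >= val  # -> check = False

Answer: False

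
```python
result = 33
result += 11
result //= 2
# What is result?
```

Trace (tracking result):
result = 33  # -> result = 33
result += 11  # -> result = 44
result //= 2  # -> result = 22

Answer: 22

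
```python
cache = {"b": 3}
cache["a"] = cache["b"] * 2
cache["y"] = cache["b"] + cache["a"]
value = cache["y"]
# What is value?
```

Trace (tracking value):
cache = {'b': 3}  # -> cache = {'b': 3}
cache['a'] = cache['b'] * 2  # -> cache = {'b': 3, 'a': 6}
cache['y'] = cache['b'] + cache['a']  # -> cache = {'b': 3, 'a': 6, 'y': 9}
value = cache['y']  # -> value = 9

Answer: 9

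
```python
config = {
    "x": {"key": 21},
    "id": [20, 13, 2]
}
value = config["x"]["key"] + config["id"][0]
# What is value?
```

Trace (tracking value):
config = {'x': {'key': 21}, 'id': [20, 13, 2]}  # -> config = {'x': {'key': 21}, 'id': [20, 13, 2]}
value = config['x']['key'] + config['id'][0]  # -> value = 41

Answer: 41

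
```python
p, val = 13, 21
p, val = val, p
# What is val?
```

Trace (tracking val):
p, val = (13, 21)  # -> p = 13, val = 21
p, val = (val, p)  # -> p = 21, val = 13

Answer: 13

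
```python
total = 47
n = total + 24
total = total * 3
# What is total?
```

Answer: 141

Derivation:
Trace (tracking total):
total = 47  # -> total = 47
n = total + 24  # -> n = 71
total = total * 3  # -> total = 141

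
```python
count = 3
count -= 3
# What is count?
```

Trace (tracking count):
count = 3  # -> count = 3
count -= 3  # -> count = 0

Answer: 0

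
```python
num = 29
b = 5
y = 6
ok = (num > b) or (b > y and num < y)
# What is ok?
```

Trace (tracking ok):
num = 29  # -> num = 29
b = 5  # -> b = 5
y = 6  # -> y = 6
ok = num > b or (b > y and num < y)  # -> ok = True

Answer: True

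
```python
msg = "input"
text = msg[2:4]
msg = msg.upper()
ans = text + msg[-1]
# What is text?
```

Answer: 'pu'

Derivation:
Trace (tracking text):
msg = 'input'  # -> msg = 'input'
text = msg[2:4]  # -> text = 'pu'
msg = msg.upper()  # -> msg = 'INPUT'
ans = text + msg[-1]  # -> ans = 'puT'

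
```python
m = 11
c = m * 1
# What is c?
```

Trace (tracking c):
m = 11  # -> m = 11
c = m * 1  # -> c = 11

Answer: 11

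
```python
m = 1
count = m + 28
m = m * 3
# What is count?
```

Trace (tracking count):
m = 1  # -> m = 1
count = m + 28  # -> count = 29
m = m * 3  # -> m = 3

Answer: 29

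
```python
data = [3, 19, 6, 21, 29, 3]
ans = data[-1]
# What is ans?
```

Answer: 3

Derivation:
Trace (tracking ans):
data = [3, 19, 6, 21, 29, 3]  # -> data = [3, 19, 6, 21, 29, 3]
ans = data[-1]  # -> ans = 3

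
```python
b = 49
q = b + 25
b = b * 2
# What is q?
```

Answer: 74

Derivation:
Trace (tracking q):
b = 49  # -> b = 49
q = b + 25  # -> q = 74
b = b * 2  # -> b = 98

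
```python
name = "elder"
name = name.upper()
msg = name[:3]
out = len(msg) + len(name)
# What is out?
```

Trace (tracking out):
name = 'elder'  # -> name = 'elder'
name = name.upper()  # -> name = 'ELDER'
msg = name[:3]  # -> msg = 'ELD'
out = len(msg) + len(name)  # -> out = 8

Answer: 8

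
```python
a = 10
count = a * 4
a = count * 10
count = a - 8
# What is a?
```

Trace (tracking a):
a = 10  # -> a = 10
count = a * 4  # -> count = 40
a = count * 10  # -> a = 400
count = a - 8  # -> count = 392

Answer: 400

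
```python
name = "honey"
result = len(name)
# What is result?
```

Trace (tracking result):
name = 'honey'  # -> name = 'honey'
result = len(name)  # -> result = 5

Answer: 5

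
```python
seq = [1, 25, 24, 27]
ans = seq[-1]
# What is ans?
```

Answer: 27

Derivation:
Trace (tracking ans):
seq = [1, 25, 24, 27]  # -> seq = [1, 25, 24, 27]
ans = seq[-1]  # -> ans = 27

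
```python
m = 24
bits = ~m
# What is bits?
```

Trace (tracking bits):
m = 24  # -> m = 24
bits = ~m  # -> bits = -25

Answer: -25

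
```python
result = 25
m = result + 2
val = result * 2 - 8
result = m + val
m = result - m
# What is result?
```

Answer: 69

Derivation:
Trace (tracking result):
result = 25  # -> result = 25
m = result + 2  # -> m = 27
val = result * 2 - 8  # -> val = 42
result = m + val  # -> result = 69
m = result - m  # -> m = 42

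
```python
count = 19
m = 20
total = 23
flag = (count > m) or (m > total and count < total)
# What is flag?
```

Trace (tracking flag):
count = 19  # -> count = 19
m = 20  # -> m = 20
total = 23  # -> total = 23
flag = count > m or (m > total and count < total)  # -> flag = False

Answer: False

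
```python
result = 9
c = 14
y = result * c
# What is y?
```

Trace (tracking y):
result = 9  # -> result = 9
c = 14  # -> c = 14
y = result * c  # -> y = 126

Answer: 126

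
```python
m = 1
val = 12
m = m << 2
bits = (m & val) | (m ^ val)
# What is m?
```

Trace (tracking m):
m = 1  # -> m = 1
val = 12  # -> val = 12
m = m << 2  # -> m = 4
bits = m & val | m ^ val  # -> bits = 12

Answer: 4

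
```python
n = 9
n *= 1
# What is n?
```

Trace (tracking n):
n = 9  # -> n = 9
n *= 1  # -> n = 9

Answer: 9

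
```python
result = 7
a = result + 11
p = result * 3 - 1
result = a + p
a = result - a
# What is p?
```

Trace (tracking p):
result = 7  # -> result = 7
a = result + 11  # -> a = 18
p = result * 3 - 1  # -> p = 20
result = a + p  # -> result = 38
a = result - a  # -> a = 20

Answer: 20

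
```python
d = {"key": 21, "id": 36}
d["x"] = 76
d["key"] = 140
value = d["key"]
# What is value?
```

Trace (tracking value):
d = {'key': 21, 'id': 36}  # -> d = {'key': 21, 'id': 36}
d['x'] = 76  # -> d = {'key': 21, 'id': 36, 'x': 76}
d['key'] = 140  # -> d = {'key': 140, 'id': 36, 'x': 76}
value = d['key']  # -> value = 140

Answer: 140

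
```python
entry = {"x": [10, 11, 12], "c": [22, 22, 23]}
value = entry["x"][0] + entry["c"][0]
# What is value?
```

Answer: 32

Derivation:
Trace (tracking value):
entry = {'x': [10, 11, 12], 'c': [22, 22, 23]}  # -> entry = {'x': [10, 11, 12], 'c': [22, 22, 23]}
value = entry['x'][0] + entry['c'][0]  # -> value = 32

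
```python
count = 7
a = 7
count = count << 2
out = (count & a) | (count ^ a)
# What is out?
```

Trace (tracking out):
count = 7  # -> count = 7
a = 7  # -> a = 7
count = count << 2  # -> count = 28
out = count & a | count ^ a  # -> out = 31

Answer: 31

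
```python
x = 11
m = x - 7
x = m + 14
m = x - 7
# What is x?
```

Answer: 18

Derivation:
Trace (tracking x):
x = 11  # -> x = 11
m = x - 7  # -> m = 4
x = m + 14  # -> x = 18
m = x - 7  # -> m = 11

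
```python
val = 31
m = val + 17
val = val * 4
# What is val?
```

Answer: 124

Derivation:
Trace (tracking val):
val = 31  # -> val = 31
m = val + 17  # -> m = 48
val = val * 4  # -> val = 124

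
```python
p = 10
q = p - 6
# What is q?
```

Answer: 4

Derivation:
Trace (tracking q):
p = 10  # -> p = 10
q = p - 6  # -> q = 4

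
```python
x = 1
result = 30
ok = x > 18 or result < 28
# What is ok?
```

Answer: False

Derivation:
Trace (tracking ok):
x = 1  # -> x = 1
result = 30  # -> result = 30
ok = x > 18 or result < 28  # -> ok = False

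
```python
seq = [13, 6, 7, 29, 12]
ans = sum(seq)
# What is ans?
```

Trace (tracking ans):
seq = [13, 6, 7, 29, 12]  # -> seq = [13, 6, 7, 29, 12]
ans = sum(seq)  # -> ans = 67

Answer: 67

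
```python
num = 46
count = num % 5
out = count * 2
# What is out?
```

Answer: 2

Derivation:
Trace (tracking out):
num = 46  # -> num = 46
count = num % 5  # -> count = 1
out = count * 2  # -> out = 2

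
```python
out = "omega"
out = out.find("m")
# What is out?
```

Answer: 1

Derivation:
Trace (tracking out):
out = 'omega'  # -> out = 'omega'
out = out.find('m')  # -> out = 1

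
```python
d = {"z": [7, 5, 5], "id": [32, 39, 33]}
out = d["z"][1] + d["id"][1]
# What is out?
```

Trace (tracking out):
d = {'z': [7, 5, 5], 'id': [32, 39, 33]}  # -> d = {'z': [7, 5, 5], 'id': [32, 39, 33]}
out = d['z'][1] + d['id'][1]  # -> out = 44

Answer: 44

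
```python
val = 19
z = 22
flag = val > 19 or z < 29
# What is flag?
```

Trace (tracking flag):
val = 19  # -> val = 19
z = 22  # -> z = 22
flag = val > 19 or z < 29  # -> flag = True

Answer: True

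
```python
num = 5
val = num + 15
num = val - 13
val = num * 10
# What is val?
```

Trace (tracking val):
num = 5  # -> num = 5
val = num + 15  # -> val = 20
num = val - 13  # -> num = 7
val = num * 10  # -> val = 70

Answer: 70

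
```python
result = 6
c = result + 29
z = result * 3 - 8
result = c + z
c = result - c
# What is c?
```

Answer: 10

Derivation:
Trace (tracking c):
result = 6  # -> result = 6
c = result + 29  # -> c = 35
z = result * 3 - 8  # -> z = 10
result = c + z  # -> result = 45
c = result - c  # -> c = 10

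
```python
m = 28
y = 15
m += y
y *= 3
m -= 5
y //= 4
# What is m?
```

Answer: 38

Derivation:
Trace (tracking m):
m = 28  # -> m = 28
y = 15  # -> y = 15
m += y  # -> m = 43
y *= 3  # -> y = 45
m -= 5  # -> m = 38
y //= 4  # -> y = 11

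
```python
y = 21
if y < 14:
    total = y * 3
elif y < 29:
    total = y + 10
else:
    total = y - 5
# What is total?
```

Answer: 31

Derivation:
Trace (tracking total):
y = 21  # -> y = 21
if y < 14:  # condition is False
elif y < 29:  # condition is True
    total = y + 10  # -> total = 31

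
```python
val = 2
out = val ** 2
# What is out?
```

Trace (tracking out):
val = 2  # -> val = 2
out = val ** 2  # -> out = 4

Answer: 4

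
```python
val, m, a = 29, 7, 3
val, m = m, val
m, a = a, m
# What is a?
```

Answer: 29

Derivation:
Trace (tracking a):
val, m, a = (29, 7, 3)  # -> val = 29, m = 7, a = 3
val, m = (m, val)  # -> val = 7, m = 29
m, a = (a, m)  # -> m = 3, a = 29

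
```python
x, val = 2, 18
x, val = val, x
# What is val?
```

Trace (tracking val):
x, val = (2, 18)  # -> x = 2, val = 18
x, val = (val, x)  # -> x = 18, val = 2

Answer: 2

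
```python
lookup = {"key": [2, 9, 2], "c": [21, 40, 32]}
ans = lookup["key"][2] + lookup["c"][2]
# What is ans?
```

Answer: 34

Derivation:
Trace (tracking ans):
lookup = {'key': [2, 9, 2], 'c': [21, 40, 32]}  # -> lookup = {'key': [2, 9, 2], 'c': [21, 40, 32]}
ans = lookup['key'][2] + lookup['c'][2]  # -> ans = 34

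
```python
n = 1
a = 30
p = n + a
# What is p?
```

Answer: 31

Derivation:
Trace (tracking p):
n = 1  # -> n = 1
a = 30  # -> a = 30
p = n + a  # -> p = 31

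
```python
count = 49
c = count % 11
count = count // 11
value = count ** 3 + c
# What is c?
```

Trace (tracking c):
count = 49  # -> count = 49
c = count % 11  # -> c = 5
count = count // 11  # -> count = 4
value = count ** 3 + c  # -> value = 69

Answer: 5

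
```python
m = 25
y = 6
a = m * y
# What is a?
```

Answer: 150

Derivation:
Trace (tracking a):
m = 25  # -> m = 25
y = 6  # -> y = 6
a = m * y  # -> a = 150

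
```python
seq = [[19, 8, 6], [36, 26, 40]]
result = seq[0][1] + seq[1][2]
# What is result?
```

Answer: 48

Derivation:
Trace (tracking result):
seq = [[19, 8, 6], [36, 26, 40]]  # -> seq = [[19, 8, 6], [36, 26, 40]]
result = seq[0][1] + seq[1][2]  # -> result = 48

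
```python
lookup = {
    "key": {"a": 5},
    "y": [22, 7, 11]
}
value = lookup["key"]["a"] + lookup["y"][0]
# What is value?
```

Answer: 27

Derivation:
Trace (tracking value):
lookup = {'key': {'a': 5}, 'y': [22, 7, 11]}  # -> lookup = {'key': {'a': 5}, 'y': [22, 7, 11]}
value = lookup['key']['a'] + lookup['y'][0]  # -> value = 27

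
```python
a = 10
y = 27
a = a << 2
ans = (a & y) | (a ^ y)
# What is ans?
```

Trace (tracking ans):
a = 10  # -> a = 10
y = 27  # -> y = 27
a = a << 2  # -> a = 40
ans = a & y | a ^ y  # -> ans = 59

Answer: 59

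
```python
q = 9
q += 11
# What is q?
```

Trace (tracking q):
q = 9  # -> q = 9
q += 11  # -> q = 20

Answer: 20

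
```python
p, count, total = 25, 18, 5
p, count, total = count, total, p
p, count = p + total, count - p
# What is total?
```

Answer: 25

Derivation:
Trace (tracking total):
p, count, total = (25, 18, 5)  # -> p = 25, count = 18, total = 5
p, count, total = (count, total, p)  # -> p = 18, count = 5, total = 25
p, count = (p + total, count - p)  # -> p = 43, count = -13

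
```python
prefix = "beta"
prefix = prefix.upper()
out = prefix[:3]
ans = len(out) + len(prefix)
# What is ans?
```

Trace (tracking ans):
prefix = 'beta'  # -> prefix = 'beta'
prefix = prefix.upper()  # -> prefix = 'BETA'
out = prefix[:3]  # -> out = 'BET'
ans = len(out) + len(prefix)  # -> ans = 7

Answer: 7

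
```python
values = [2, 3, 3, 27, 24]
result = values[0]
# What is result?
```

Trace (tracking result):
values = [2, 3, 3, 27, 24]  # -> values = [2, 3, 3, 27, 24]
result = values[0]  # -> result = 2

Answer: 2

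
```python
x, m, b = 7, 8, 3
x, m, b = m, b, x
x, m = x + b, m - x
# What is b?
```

Trace (tracking b):
x, m, b = (7, 8, 3)  # -> x = 7, m = 8, b = 3
x, m, b = (m, b, x)  # -> x = 8, m = 3, b = 7
x, m = (x + b, m - x)  # -> x = 15, m = -5

Answer: 7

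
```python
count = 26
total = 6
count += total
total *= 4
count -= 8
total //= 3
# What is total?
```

Answer: 8

Derivation:
Trace (tracking total):
count = 26  # -> count = 26
total = 6  # -> total = 6
count += total  # -> count = 32
total *= 4  # -> total = 24
count -= 8  # -> count = 24
total //= 3  # -> total = 8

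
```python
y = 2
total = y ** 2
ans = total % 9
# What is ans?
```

Answer: 4

Derivation:
Trace (tracking ans):
y = 2  # -> y = 2
total = y ** 2  # -> total = 4
ans = total % 9  # -> ans = 4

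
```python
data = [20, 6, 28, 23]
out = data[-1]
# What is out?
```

Answer: 23

Derivation:
Trace (tracking out):
data = [20, 6, 28, 23]  # -> data = [20, 6, 28, 23]
out = data[-1]  # -> out = 23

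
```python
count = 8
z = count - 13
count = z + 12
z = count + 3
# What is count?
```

Trace (tracking count):
count = 8  # -> count = 8
z = count - 13  # -> z = -5
count = z + 12  # -> count = 7
z = count + 3  # -> z = 10

Answer: 7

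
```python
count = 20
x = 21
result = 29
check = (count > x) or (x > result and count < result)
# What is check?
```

Answer: False

Derivation:
Trace (tracking check):
count = 20  # -> count = 20
x = 21  # -> x = 21
result = 29  # -> result = 29
check = count > x or (x > result and count < result)  # -> check = False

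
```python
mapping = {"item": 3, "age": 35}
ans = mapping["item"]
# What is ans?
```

Answer: 3

Derivation:
Trace (tracking ans):
mapping = {'item': 3, 'age': 35}  # -> mapping = {'item': 3, 'age': 35}
ans = mapping['item']  # -> ans = 3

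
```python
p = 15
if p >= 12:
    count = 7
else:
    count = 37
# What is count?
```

Trace (tracking count):
p = 15  # -> p = 15
if p >= 12:  # condition is True
    count = 7  # -> count = 7

Answer: 7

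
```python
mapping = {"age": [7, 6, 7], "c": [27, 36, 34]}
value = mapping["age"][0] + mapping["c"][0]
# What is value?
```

Answer: 34

Derivation:
Trace (tracking value):
mapping = {'age': [7, 6, 7], 'c': [27, 36, 34]}  # -> mapping = {'age': [7, 6, 7], 'c': [27, 36, 34]}
value = mapping['age'][0] + mapping['c'][0]  # -> value = 34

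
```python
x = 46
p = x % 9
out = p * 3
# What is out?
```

Trace (tracking out):
x = 46  # -> x = 46
p = x % 9  # -> p = 1
out = p * 3  # -> out = 3

Answer: 3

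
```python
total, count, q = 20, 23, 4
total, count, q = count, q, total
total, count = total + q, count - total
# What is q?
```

Trace (tracking q):
total, count, q = (20, 23, 4)  # -> total = 20, count = 23, q = 4
total, count, q = (count, q, total)  # -> total = 23, count = 4, q = 20
total, count = (total + q, count - total)  # -> total = 43, count = -19

Answer: 20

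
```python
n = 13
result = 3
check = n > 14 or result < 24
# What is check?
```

Trace (tracking check):
n = 13  # -> n = 13
result = 3  # -> result = 3
check = n > 14 or result < 24  # -> check = True

Answer: True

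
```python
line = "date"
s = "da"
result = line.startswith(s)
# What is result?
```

Answer: True

Derivation:
Trace (tracking result):
line = 'date'  # -> line = 'date'
s = 'da'  # -> s = 'da'
result = line.startswith(s)  # -> result = True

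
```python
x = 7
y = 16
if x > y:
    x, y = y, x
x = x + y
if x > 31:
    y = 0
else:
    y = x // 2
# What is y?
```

Trace (tracking y):
x = 7  # -> x = 7
y = 16  # -> y = 16
if x > y:  # condition is False
x = x + y  # -> x = 23
if x > 31:  # condition is False
else:
    y = x // 2  # -> y = 11

Answer: 11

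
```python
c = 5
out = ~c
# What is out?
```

Trace (tracking out):
c = 5  # -> c = 5
out = ~c  # -> out = -6

Answer: -6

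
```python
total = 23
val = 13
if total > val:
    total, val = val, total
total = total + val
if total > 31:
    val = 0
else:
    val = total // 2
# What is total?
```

Trace (tracking total):
total = 23  # -> total = 23
val = 13  # -> val = 13
if total > val:  # condition is True
    total, val = (val, total)  # -> total = 13, val = 23
total = total + val  # -> total = 36
if total > 31:  # condition is True
    val = 0  # -> val = 0

Answer: 36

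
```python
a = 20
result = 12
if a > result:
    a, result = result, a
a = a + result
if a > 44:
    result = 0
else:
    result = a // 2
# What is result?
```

Trace (tracking result):
a = 20  # -> a = 20
result = 12  # -> result = 12
if a > result:  # condition is True
    a, result = (result, a)  # -> a = 12, result = 20
a = a + result  # -> a = 32
if a > 44:  # condition is False
else:
    result = a // 2  # -> result = 16

Answer: 16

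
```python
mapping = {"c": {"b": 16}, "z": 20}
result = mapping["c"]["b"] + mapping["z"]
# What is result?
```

Answer: 36

Derivation:
Trace (tracking result):
mapping = {'c': {'b': 16}, 'z': 20}  # -> mapping = {'c': {'b': 16}, 'z': 20}
result = mapping['c']['b'] + mapping['z']  # -> result = 36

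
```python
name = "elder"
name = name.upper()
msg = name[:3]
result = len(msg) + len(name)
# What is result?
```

Trace (tracking result):
name = 'elder'  # -> name = 'elder'
name = name.upper()  # -> name = 'ELDER'
msg = name[:3]  # -> msg = 'ELD'
result = len(msg) + len(name)  # -> result = 8

Answer: 8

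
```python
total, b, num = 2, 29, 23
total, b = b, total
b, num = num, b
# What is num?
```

Trace (tracking num):
total, b, num = (2, 29, 23)  # -> total = 2, b = 29, num = 23
total, b = (b, total)  # -> total = 29, b = 2
b, num = (num, b)  # -> b = 23, num = 2

Answer: 2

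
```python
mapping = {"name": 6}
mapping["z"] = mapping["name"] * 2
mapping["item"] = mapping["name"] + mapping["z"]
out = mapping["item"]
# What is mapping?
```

Answer: {'name': 6, 'z': 12, 'item': 18}

Derivation:
Trace (tracking mapping):
mapping = {'name': 6}  # -> mapping = {'name': 6}
mapping['z'] = mapping['name'] * 2  # -> mapping = {'name': 6, 'z': 12}
mapping['item'] = mapping['name'] + mapping['z']  # -> mapping = {'name': 6, 'z': 12, 'item': 18}
out = mapping['item']  # -> out = 18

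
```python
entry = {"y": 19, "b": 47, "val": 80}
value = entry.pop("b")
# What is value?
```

Answer: 47

Derivation:
Trace (tracking value):
entry = {'y': 19, 'b': 47, 'val': 80}  # -> entry = {'y': 19, 'b': 47, 'val': 80}
value = entry.pop('b')  # -> value = 47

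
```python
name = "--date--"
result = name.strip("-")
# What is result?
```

Trace (tracking result):
name = '--date--'  # -> name = '--date--'
result = name.strip('-')  # -> result = 'date'

Answer: 'date'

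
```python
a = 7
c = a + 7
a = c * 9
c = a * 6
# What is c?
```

Answer: 756

Derivation:
Trace (tracking c):
a = 7  # -> a = 7
c = a + 7  # -> c = 14
a = c * 9  # -> a = 126
c = a * 6  # -> c = 756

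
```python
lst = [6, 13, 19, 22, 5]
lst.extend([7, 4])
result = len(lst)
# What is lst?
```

Trace (tracking lst):
lst = [6, 13, 19, 22, 5]  # -> lst = [6, 13, 19, 22, 5]
lst.extend([7, 4])  # -> lst = [6, 13, 19, 22, 5, 7, 4]
result = len(lst)  # -> result = 7

Answer: [6, 13, 19, 22, 5, 7, 4]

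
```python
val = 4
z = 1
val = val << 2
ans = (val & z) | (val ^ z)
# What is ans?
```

Trace (tracking ans):
val = 4  # -> val = 4
z = 1  # -> z = 1
val = val << 2  # -> val = 16
ans = val & z | val ^ z  # -> ans = 17

Answer: 17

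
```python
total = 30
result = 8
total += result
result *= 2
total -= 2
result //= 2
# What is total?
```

Answer: 36

Derivation:
Trace (tracking total):
total = 30  # -> total = 30
result = 8  # -> result = 8
total += result  # -> total = 38
result *= 2  # -> result = 16
total -= 2  # -> total = 36
result //= 2  # -> result = 8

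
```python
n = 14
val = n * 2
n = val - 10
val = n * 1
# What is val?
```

Trace (tracking val):
n = 14  # -> n = 14
val = n * 2  # -> val = 28
n = val - 10  # -> n = 18
val = n * 1  # -> val = 18

Answer: 18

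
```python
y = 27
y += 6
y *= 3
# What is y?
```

Trace (tracking y):
y = 27  # -> y = 27
y += 6  # -> y = 33
y *= 3  # -> y = 99

Answer: 99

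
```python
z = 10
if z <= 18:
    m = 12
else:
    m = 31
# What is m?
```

Trace (tracking m):
z = 10  # -> z = 10
if z <= 18:  # condition is True
    m = 12  # -> m = 12

Answer: 12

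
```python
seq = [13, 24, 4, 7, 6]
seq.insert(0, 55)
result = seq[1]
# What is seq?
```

Trace (tracking seq):
seq = [13, 24, 4, 7, 6]  # -> seq = [13, 24, 4, 7, 6]
seq.insert(0, 55)  # -> seq = [55, 13, 24, 4, 7, 6]
result = seq[1]  # -> result = 13

Answer: [55, 13, 24, 4, 7, 6]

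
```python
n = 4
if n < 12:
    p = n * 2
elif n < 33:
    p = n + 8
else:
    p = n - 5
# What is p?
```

Trace (tracking p):
n = 4  # -> n = 4
if n < 12:  # condition is True
    p = n * 2  # -> p = 8

Answer: 8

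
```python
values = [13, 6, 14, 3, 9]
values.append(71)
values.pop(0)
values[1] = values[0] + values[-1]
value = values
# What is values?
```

Trace (tracking values):
values = [13, 6, 14, 3, 9]  # -> values = [13, 6, 14, 3, 9]
values.append(71)  # -> values = [13, 6, 14, 3, 9, 71]
values.pop(0)  # -> values = [6, 14, 3, 9, 71]
values[1] = values[0] + values[-1]  # -> values = [6, 77, 3, 9, 71]
value = values  # -> value = [6, 77, 3, 9, 71]

Answer: [6, 77, 3, 9, 71]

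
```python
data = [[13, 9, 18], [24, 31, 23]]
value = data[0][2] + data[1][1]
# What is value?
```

Answer: 49

Derivation:
Trace (tracking value):
data = [[13, 9, 18], [24, 31, 23]]  # -> data = [[13, 9, 18], [24, 31, 23]]
value = data[0][2] + data[1][1]  # -> value = 49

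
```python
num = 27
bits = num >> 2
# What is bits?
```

Answer: 6

Derivation:
Trace (tracking bits):
num = 27  # -> num = 27
bits = num >> 2  # -> bits = 6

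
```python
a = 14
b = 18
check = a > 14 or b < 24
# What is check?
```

Trace (tracking check):
a = 14  # -> a = 14
b = 18  # -> b = 18
check = a > 14 or b < 24  # -> check = True

Answer: True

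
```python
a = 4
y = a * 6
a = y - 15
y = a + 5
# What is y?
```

Trace (tracking y):
a = 4  # -> a = 4
y = a * 6  # -> y = 24
a = y - 15  # -> a = 9
y = a + 5  # -> y = 14

Answer: 14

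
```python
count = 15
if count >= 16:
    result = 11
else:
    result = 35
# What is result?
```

Trace (tracking result):
count = 15  # -> count = 15
if count >= 16:  # condition is False
else:
    result = 35  # -> result = 35

Answer: 35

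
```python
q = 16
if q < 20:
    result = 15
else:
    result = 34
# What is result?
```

Trace (tracking result):
q = 16  # -> q = 16
if q < 20:  # condition is True
    result = 15  # -> result = 15

Answer: 15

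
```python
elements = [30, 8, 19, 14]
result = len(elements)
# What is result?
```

Answer: 4

Derivation:
Trace (tracking result):
elements = [30, 8, 19, 14]  # -> elements = [30, 8, 19, 14]
result = len(elements)  # -> result = 4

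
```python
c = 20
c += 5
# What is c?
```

Trace (tracking c):
c = 20  # -> c = 20
c += 5  # -> c = 25

Answer: 25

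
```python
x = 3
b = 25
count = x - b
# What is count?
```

Answer: -22

Derivation:
Trace (tracking count):
x = 3  # -> x = 3
b = 25  # -> b = 25
count = x - b  # -> count = -22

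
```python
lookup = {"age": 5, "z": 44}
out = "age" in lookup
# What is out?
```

Answer: True

Derivation:
Trace (tracking out):
lookup = {'age': 5, 'z': 44}  # -> lookup = {'age': 5, 'z': 44}
out = 'age' in lookup  # -> out = True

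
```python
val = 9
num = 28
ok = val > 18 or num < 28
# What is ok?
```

Answer: False

Derivation:
Trace (tracking ok):
val = 9  # -> val = 9
num = 28  # -> num = 28
ok = val > 18 or num < 28  # -> ok = False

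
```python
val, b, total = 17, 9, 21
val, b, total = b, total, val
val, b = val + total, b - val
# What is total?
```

Answer: 17

Derivation:
Trace (tracking total):
val, b, total = (17, 9, 21)  # -> val = 17, b = 9, total = 21
val, b, total = (b, total, val)  # -> val = 9, b = 21, total = 17
val, b = (val + total, b - val)  # -> val = 26, b = 12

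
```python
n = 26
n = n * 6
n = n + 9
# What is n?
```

Answer: 165

Derivation:
Trace (tracking n):
n = 26  # -> n = 26
n = n * 6  # -> n = 156
n = n + 9  # -> n = 165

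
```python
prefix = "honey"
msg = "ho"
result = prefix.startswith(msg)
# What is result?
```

Answer: True

Derivation:
Trace (tracking result):
prefix = 'honey'  # -> prefix = 'honey'
msg = 'ho'  # -> msg = 'ho'
result = prefix.startswith(msg)  # -> result = True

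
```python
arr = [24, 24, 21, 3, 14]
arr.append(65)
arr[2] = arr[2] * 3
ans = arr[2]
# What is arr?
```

Answer: [24, 24, 63, 3, 14, 65]

Derivation:
Trace (tracking arr):
arr = [24, 24, 21, 3, 14]  # -> arr = [24, 24, 21, 3, 14]
arr.append(65)  # -> arr = [24, 24, 21, 3, 14, 65]
arr[2] = arr[2] * 3  # -> arr = [24, 24, 63, 3, 14, 65]
ans = arr[2]  # -> ans = 63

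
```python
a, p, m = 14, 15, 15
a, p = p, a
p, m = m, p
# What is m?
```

Answer: 14

Derivation:
Trace (tracking m):
a, p, m = (14, 15, 15)  # -> a = 14, p = 15, m = 15
a, p = (p, a)  # -> a = 15, p = 14
p, m = (m, p)  # -> p = 15, m = 14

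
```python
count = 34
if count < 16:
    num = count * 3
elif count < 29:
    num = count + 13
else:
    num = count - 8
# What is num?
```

Answer: 26

Derivation:
Trace (tracking num):
count = 34  # -> count = 34
if count < 16:  # condition is False
elif count < 29:  # condition is False
else:
    num = count - 8  # -> num = 26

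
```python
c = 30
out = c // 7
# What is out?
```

Answer: 4

Derivation:
Trace (tracking out):
c = 30  # -> c = 30
out = c // 7  # -> out = 4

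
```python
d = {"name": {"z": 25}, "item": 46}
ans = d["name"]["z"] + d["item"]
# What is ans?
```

Answer: 71

Derivation:
Trace (tracking ans):
d = {'name': {'z': 25}, 'item': 46}  # -> d = {'name': {'z': 25}, 'item': 46}
ans = d['name']['z'] + d['item']  # -> ans = 71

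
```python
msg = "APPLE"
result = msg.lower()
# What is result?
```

Answer: 'apple'

Derivation:
Trace (tracking result):
msg = 'APPLE'  # -> msg = 'APPLE'
result = msg.lower()  # -> result = 'apple'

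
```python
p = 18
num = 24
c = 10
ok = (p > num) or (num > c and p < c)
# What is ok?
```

Answer: False

Derivation:
Trace (tracking ok):
p = 18  # -> p = 18
num = 24  # -> num = 24
c = 10  # -> c = 10
ok = p > num or (num > c and p < c)  # -> ok = False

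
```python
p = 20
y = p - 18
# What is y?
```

Trace (tracking y):
p = 20  # -> p = 20
y = p - 18  # -> y = 2

Answer: 2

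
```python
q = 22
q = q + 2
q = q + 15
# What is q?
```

Trace (tracking q):
q = 22  # -> q = 22
q = q + 2  # -> q = 24
q = q + 15  # -> q = 39

Answer: 39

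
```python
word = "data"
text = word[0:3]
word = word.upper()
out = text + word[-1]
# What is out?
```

Trace (tracking out):
word = 'data'  # -> word = 'data'
text = word[0:3]  # -> text = 'dat'
word = word.upper()  # -> word = 'DATA'
out = text + word[-1]  # -> out = 'datA'

Answer: 'datA'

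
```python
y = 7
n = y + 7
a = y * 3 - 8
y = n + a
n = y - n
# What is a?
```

Answer: 13

Derivation:
Trace (tracking a):
y = 7  # -> y = 7
n = y + 7  # -> n = 14
a = y * 3 - 8  # -> a = 13
y = n + a  # -> y = 27
n = y - n  # -> n = 13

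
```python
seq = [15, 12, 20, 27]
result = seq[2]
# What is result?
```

Trace (tracking result):
seq = [15, 12, 20, 27]  # -> seq = [15, 12, 20, 27]
result = seq[2]  # -> result = 20

Answer: 20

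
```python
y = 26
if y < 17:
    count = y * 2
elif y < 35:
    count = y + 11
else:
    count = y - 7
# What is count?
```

Answer: 37

Derivation:
Trace (tracking count):
y = 26  # -> y = 26
if y < 17:  # condition is False
elif y < 35:  # condition is True
    count = y + 11  # -> count = 37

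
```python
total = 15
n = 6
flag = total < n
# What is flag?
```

Trace (tracking flag):
total = 15  # -> total = 15
n = 6  # -> n = 6
flag = total < n  # -> flag = False

Answer: False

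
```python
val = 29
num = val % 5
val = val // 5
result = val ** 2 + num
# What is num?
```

Trace (tracking num):
val = 29  # -> val = 29
num = val % 5  # -> num = 4
val = val // 5  # -> val = 5
result = val ** 2 + num  # -> result = 29

Answer: 4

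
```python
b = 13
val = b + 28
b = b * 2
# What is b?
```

Trace (tracking b):
b = 13  # -> b = 13
val = b + 28  # -> val = 41
b = b * 2  # -> b = 26

Answer: 26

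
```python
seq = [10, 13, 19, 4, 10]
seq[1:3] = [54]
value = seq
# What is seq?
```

Answer: [10, 54, 4, 10]

Derivation:
Trace (tracking seq):
seq = [10, 13, 19, 4, 10]  # -> seq = [10, 13, 19, 4, 10]
seq[1:3] = [54]  # -> seq = [10, 54, 4, 10]
value = seq  # -> value = [10, 54, 4, 10]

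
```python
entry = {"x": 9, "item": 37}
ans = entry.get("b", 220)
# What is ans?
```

Trace (tracking ans):
entry = {'x': 9, 'item': 37}  # -> entry = {'x': 9, 'item': 37}
ans = entry.get('b', 220)  # -> ans = 220

Answer: 220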